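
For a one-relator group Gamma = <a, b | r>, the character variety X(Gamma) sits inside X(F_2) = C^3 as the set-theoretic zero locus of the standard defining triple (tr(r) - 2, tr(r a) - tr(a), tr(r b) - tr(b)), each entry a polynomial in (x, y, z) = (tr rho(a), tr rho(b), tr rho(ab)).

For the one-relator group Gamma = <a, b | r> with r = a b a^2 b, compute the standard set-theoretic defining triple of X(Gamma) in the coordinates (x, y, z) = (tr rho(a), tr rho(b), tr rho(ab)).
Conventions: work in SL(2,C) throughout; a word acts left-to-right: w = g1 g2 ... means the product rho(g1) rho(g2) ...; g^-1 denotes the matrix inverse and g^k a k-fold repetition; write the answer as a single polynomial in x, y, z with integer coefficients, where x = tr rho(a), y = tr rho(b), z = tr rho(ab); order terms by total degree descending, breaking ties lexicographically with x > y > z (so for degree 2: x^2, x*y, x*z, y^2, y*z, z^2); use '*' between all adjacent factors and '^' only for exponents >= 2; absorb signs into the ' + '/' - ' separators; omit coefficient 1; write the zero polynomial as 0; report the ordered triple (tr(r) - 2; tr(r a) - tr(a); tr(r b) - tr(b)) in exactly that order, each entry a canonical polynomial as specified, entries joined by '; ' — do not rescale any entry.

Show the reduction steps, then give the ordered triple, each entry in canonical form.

x*z^2 - y*z - x - 2; x^2*z^2 - 2*x*y*z + y^2 - x - 2; x*y*z^2 - x^2*z - y^2*z - y + z

tr(b a b a) = tr(a b) * tr(a b) - tr(1)  (split on a) = z^2 - 2
tr(b a b) = tr(b) * tr(a b) - tr(a)  (reduce the b square) = y*z - x
tr(a b a^2 b) = tr(a) * tr(b a b a) - tr(b a b)  (reduce the a square) = x*z^2 - y*z - x
next, tr(b^2) = tr(b) * tr(b) - tr(1) = y^2 - 2
tr(b a^2 b) = tr(a) * tr(b^2 a) - tr(b^2) = x*y*z - x^2 - y^2 + 2
tr(a b a^2 b a) = tr(a) * tr(b a^2 b a) - tr(b a^2 b) = x^2*z^2 - 2*x*y*z + y^2 - 2
and tr(a b a) = tr(a) * tr(b a) - tr(b) = x*z - y
next, tr(a b a^2) = tr(a) * tr(a b a) - tr(a b) = x^2*z - x*y - z
next, tr(a b a^2 b^2) = tr(b) * tr(a b a^2 b) - tr(a b a^2) = x*y*z^2 - x^2*z - y^2*z + z
assemble the triple (tr(r) - 2; tr(r a) - x; tr(r b) - y)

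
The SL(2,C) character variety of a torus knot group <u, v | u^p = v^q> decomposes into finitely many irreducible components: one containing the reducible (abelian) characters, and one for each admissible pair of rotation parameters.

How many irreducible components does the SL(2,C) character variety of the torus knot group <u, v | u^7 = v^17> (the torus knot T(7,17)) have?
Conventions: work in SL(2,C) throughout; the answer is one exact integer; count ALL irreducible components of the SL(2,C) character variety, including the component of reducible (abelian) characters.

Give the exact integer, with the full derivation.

In the torus knot group T(7,17), u^7 = v^17 is central, so an irreducible representation sends it to +I or -I (Schur).
So on each irreducible component the traces are pinned: tr(u) = 2*cos(pi*alpha/7) with 1 <= alpha <= 6, tr(v) = 2*cos(pi*beta/17) with 1 <= beta <= 16.
u^7 = (-1)^alpha I and v^17 = (-1)^beta I must agree, so alpha and beta have equal parity.
Counting: 3 odd alphas x 8 odd betas + 3 even alphas x 8 even betas = 24 + 24 = 48.
Total: 48 irreducible-character components + 1 reducible (abelian) component = 49.

49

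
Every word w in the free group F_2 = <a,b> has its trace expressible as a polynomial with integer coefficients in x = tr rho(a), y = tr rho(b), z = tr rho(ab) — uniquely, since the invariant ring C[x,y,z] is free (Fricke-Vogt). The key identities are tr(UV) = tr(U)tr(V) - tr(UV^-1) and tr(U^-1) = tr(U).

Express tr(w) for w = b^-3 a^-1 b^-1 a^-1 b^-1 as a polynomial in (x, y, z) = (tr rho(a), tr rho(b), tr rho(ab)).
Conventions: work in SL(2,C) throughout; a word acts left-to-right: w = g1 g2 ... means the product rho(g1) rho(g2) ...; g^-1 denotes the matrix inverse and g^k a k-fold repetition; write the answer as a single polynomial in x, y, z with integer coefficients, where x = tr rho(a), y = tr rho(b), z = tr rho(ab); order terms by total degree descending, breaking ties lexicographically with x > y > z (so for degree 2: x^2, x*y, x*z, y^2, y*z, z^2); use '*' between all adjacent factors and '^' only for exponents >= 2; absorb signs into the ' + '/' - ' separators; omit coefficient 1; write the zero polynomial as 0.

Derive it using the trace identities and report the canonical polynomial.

y^3*z^2 - x*y^2*z - y^3 - 2*y*z^2 + x*z + 3*y

trace(b^-1) = trace(b) = y
apply: trace(b^-2) = trace(b^-1) * trace(b) - trace(1)   [inverse elimination on b] = y^2 - 2
apply: trace(b^-1 a) = trace(a) * trace(b) - trace(a b)   [inverse elimination on b] = x*y - z
use: trace(b^-2 a) = trace(b^-1 a) * trace(b) - trace(b^-1 a b)   [inverse elimination on b] = x*y^2 - y*z - x
trace(b^-1 a^-1 b^-1) = trace(b^-2) * trace(a) - trace(b^-2 a)   [inverse elimination on a] = y*z - x
use: trace(a^2) = trace(a) * trace(a) - trace(1)   [square of a] = x^2 - 2
apply: trace(a^2 b) = trace(a) * trace(b a) - trace(b)   [square of a] = x*z - y
trace(a b^-1 a) = trace(a^2) * trace(b) - trace(a^2 b)   [inverse elimination on b] = x^2*y - x*z - y
apply: trace(a b a b) = trace(a b) * trace(a b) - trace(1)   [split at a repeated a] = z^2 - 2
trace(a b^-1 a b) = trace(a b a) * trace(b) - trace(a b a b)   [inverse elimination on b] = x*y*z - y^2 - z^2 + 2
trace(b^-1 a b^-1 a) = trace(a b^-1 a) * trace(b) - trace(a b^-1 a b)   [inverse elimination on b] = x^2*y^2 - 2*x*y*z + z^2 - 2
apply: trace(b^-1 a^-1 b^-1 a) = trace(b^-1 a b^-1) * trace(a) - trace(b^-1 a b^-1 a)   [inverse elimination on a] = x*y*z - x^2 - z^2 + 2
use: trace(a^-1 b^-1 a^-1 b^-1) = trace(b^-1 a^-1 b^-1) * trace(a) - trace(b^-1 a^-1 b^-1 a)   [inverse elimination on a] = z^2 - 2
use: trace(a^-1 b^-1 a^-1 b^-2) = trace(a^-1 b^-1 a^-1 b^-1) * trace(b) - trace(a^-1 b^-1 a^-1)   [inverse elimination on b] = y*z^2 - x*z - y
use: trace(b^-1 a^-1 b^-1 a^-1 b^-2) = trace(a^-1 b^-1 a^-1 b^-2) * trace(b) - trace(a^-1 b^-1 a^-1 b^-1)   [inverse elimination on b] = y^2*z^2 - x*y*z - y^2 - z^2 + 2
apply: trace(b^-3 a^-1 b^-1 a^-1 b^-1) = trace(b^-1 a^-1 b^-1 a^-1 b^-2) * trace(b) - trace(b^-1 a^-1 b^-1 a^-1 b^-1)   [inverse elimination on b] = y^3*z^2 - x*y^2*z - y^3 - 2*y*z^2 + x*z + 3*y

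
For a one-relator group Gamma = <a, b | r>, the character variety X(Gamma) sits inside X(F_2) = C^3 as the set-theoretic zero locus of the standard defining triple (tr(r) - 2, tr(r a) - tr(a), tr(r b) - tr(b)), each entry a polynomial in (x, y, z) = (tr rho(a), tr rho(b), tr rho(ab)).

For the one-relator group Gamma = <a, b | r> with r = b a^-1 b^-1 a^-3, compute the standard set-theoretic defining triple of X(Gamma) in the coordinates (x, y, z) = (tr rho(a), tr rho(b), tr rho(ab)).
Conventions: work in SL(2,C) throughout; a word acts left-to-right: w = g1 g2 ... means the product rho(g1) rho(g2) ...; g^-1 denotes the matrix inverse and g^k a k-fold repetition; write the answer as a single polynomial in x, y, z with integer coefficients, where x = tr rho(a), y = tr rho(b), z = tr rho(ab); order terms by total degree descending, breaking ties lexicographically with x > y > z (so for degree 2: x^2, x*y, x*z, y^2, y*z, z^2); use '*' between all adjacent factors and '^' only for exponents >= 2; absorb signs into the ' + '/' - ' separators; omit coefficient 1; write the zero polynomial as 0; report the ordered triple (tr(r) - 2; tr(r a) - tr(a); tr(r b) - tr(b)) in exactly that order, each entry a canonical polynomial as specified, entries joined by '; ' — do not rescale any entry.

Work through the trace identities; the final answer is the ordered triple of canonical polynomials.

x^3*y*z - x^2*y^2 - x^2*z^2 - x*y*z + x^2 + y^2 + z^2 - 4; x^2*y*z - x*y^2 - x*z^2; x^3*y^2*z - x^2*y^3 - x^2*y*z^2 - x^3*z - x*y^2*z + 2*x^2*y + y^3 + y*z^2 + 2*x*z - 4*y

use: trace(a^-1) = trace(a) = x
trace(a^-2) = trace(a^-1) trace(a) - trace(1) = x^2 - 2
trace(a^-3) = trace(a^-2) trace(a) - trace(a^-1) = x^3 - 3*x
use: trace(a^-1 b) = trace(b) trace(a) - trace(b a) = x*y - z
trace(a^-2 b) = trace(a^-1 b) trace(a) - trace(a^-1 b a) = x^2*y - x*z - y
trace(b a b) = trace(b) trace(a b) - trace(a) = y*z - x
trace(b a b a) = trace(a b) trace(a b) - trace(1) = z^2 - 2
trace(b a b a^-1) = trace(b a b) trace(a) - trace(b a b a) = x*y*z - x^2 - z^2 + 2
trace(b a b a^-2) = trace(b a b a^-1) trace(a) - trace(b a b) = x^2*y*z - x^3 - x*z^2 - y*z + 3*x
trace(a^-3 b a b) = trace(b a b a^-2) trace(a) - trace(b a b a^-1) = x^3*y*z - x^4 - x^2*z^2 - 2*x*y*z + 4*x^2 + z^2 - 2
use: trace(b^-1 a^-3 b a) = trace(a^-3 b a) trace(b) - trace(a^-3 b a b) = -x^3*y*z + x^4 + x^2*y^2 + x^2*z^2 + x*y*z - 4*x^2 - y^2 - z^2 + 2
trace(b a^-1 b^-1 a^-3) = trace(b^-1 a^-3 b) trace(a) - trace(b^-1 a^-3 b a) = x^3*y*z - x^2*y^2 - x^2*z^2 - x*y*z + x^2 + y^2 + z^2 - 2
trace(b^-1 a^-2 b a) = trace(a^-2 b a) trace(b) - trace(a^-2 b a b)   [inverse elimination on b] = -x^2*y*z + x^3 + x*y^2 + x*z^2 - 3*x
use: trace(b a^-1 b^-1 a^-2) = trace(b^-1 a^-2 b) trace(a) - trace(b^-1 a^-2 b a)   [inverse elimination on a] = x^2*y*z - x*y^2 - x*z^2 + x
use: trace(b^2) = trace(b) trace(b) - trace(1)  (reduce the b square) = y^2 - 2
apply: trace(a^-1 b^2) = trace(b^2) trace(a) - trace(b^2 a)  (eliminate a^-1) = x*y^2 - y*z - x
trace(a^-2 b^2) = trace(a^-1 b^2) trace(a) - trace(a^-1 b^2 a)  (eliminate a^-1) = x^2*y^2 - x*y*z - x^2 - y^2 + 2
use: trace(a^-1 b^2 a^-2) = trace(a^-2 b^2) trace(a) - trace(a^-2 b^2 a)  (eliminate a^-1) = x^3*y^2 - x^2*y*z - x^3 - 2*x*y^2 + y*z + 3*x
trace(a^-3 b^2 a^-1) = trace(a^-1 b^2 a^-2) trace(a) - trace(a^-1 b^2 a^-1)  (eliminate a^-1) = x^4*y^2 - x^3*y*z - x^4 - 3*x^2*y^2 + 2*x*y*z + 4*x^2 + y^2 - 2
trace(b^3) = trace(b) trace(b^2) - trace(b)  (reduce the b square) = y^3 - 3*y
use: trace(b^3 a) = trace(b) trace(a b^2) - trace(a b)  (reduce the b square) = y^2*z - x*y - z
apply: trace(b a^-1 b^2) = trace(b^3) trace(a) - trace(b^3 a)  (eliminate a^-1) = x*y^3 - y^2*z - 2*x*y + z
trace(a b a) = trace(a) trace(b a) - trace(b)  (reduce the a square) = x*z - y
trace(b^2 a b a) = trace(b) trace(a b a b) - trace(a b a)  (reduce the b square) = y*z^2 - x*z - y
trace(b a^-1 b^2 a) = trace(b^2 a b) trace(a) - trace(b^2 a b a)  (eliminate a^-1) = x*y^2*z - x^2*y - y*z^2 + y
use: trace(b^2 a^-1 b a^-1) = trace(b a^-1 b^2) trace(a) - trace(b a^-1 b^2 a)  (eliminate a^-1) = x^2*y^3 - 2*x*y^2*z - x^2*y + y*z^2 + x*z - y
apply: trace(b^2 a^-1 b a^-2) = trace(b^2 a^-1 b a^-1) trace(a) - trace(b^2 a^-1 b)  (eliminate a^-1) = x^3*y^3 - 2*x^2*y^2*z - x^3*y - x*y^3 + x*y*z^2 + x^2*z + y^2*z + x*y - z
trace(a^-3 b^2 a^-1 b) = trace(b^2 a^-1 b a^-2) trace(a) - trace(b^2 a^-1 b a^-1)  (eliminate a^-1) = x^4*y^3 - 2*x^3*y^2*z - x^4*y - 2*x^2*y^3 + x^2*y*z^2 + x^3*z + 3*x*y^2*z + 2*x^2*y - y*z^2 - 2*x*z + y
apply: trace(b a^-1 b^-1 a^-3 b) = trace(a^-3 b^2 a^-1) trace(b) - trace(a^-3 b^2 a^-1 b)  (eliminate b^-1) = x^3*y^2*z - x^2*y^3 - x^2*y*z^2 - x^3*z - x*y^2*z + 2*x^2*y + y^3 + y*z^2 + 2*x*z - 3*y
assemble the triple (trace(r) - 2; trace(r a) - x; trace(r b) - y)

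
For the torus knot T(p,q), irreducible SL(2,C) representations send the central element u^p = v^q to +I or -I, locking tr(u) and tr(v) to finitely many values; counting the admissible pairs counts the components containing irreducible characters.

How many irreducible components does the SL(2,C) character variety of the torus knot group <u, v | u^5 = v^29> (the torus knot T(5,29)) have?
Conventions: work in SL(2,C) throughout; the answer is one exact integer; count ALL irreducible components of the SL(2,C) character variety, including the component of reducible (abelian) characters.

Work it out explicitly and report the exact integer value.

For T(5,29): irreducibility forces the central element u^5 = v^29 to one of +I, -I.
This locks tr(u) to 2*cos(pi*alpha/5), alpha in 1..4, and tr(v) to 2*cos(pi*beta/29), beta in 1..28, on each component of irreducible characters.
u^5 = (-1)^alpha I and v^29 = (-1)^beta I must agree, so alpha and beta have equal parity.
Counting: 2 odd alphas x 14 odd betas + 2 even alphas x 14 even betas = 28 + 28 = 56.
components with irreducible characters: 56; plus the single component of reducible (abelian) characters: total 57.

57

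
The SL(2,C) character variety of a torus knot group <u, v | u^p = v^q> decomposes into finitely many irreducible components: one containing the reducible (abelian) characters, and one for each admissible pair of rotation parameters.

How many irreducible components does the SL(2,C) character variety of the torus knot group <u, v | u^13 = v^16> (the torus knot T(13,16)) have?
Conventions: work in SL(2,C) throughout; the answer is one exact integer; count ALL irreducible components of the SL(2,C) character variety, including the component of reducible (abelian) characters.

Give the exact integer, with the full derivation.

In the torus knot group T(13,16), u^13 = v^16 is central, so an irreducible representation sends it to +I or -I (Schur).
So on each irreducible component the traces are pinned: tr(u) = 2*cos(pi*alpha/13) with 1 <= alpha <= 12, tr(v) = 2*cos(pi*beta/16) with 1 <= beta <= 15.
The two central values (-1)^alpha I and (-1)^beta I must be the same matrix, so alpha and beta share a parity.
count pairs: odd alpha (6 choices) x odd beta (8), plus even alpha (6) x even beta (7): 6*8 + 6*7 = 90.
components with irreducible characters: 90; plus the single component of reducible (abelian) characters: total 91.

91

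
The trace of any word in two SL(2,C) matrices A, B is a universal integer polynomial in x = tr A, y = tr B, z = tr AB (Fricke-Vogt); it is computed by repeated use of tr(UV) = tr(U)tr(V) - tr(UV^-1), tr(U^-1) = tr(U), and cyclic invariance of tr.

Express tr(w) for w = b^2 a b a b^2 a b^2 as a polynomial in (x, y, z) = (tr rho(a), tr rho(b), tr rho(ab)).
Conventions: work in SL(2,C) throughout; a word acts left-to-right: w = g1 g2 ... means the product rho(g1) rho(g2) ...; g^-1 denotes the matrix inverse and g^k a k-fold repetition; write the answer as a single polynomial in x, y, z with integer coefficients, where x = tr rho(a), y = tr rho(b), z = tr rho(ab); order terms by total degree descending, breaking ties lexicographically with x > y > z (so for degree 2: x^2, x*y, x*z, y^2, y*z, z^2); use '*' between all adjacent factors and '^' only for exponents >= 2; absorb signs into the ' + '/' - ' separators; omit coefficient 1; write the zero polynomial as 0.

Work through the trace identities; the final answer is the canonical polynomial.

trace(b a b a) = trace(a b)*trace(a b) - trace(1)   [split at a repeated a] = z^2 - 2
trace(a b a b a b) = trace(b a)*trace(b a b a) - trace(b^-1 a^-1)   [split at a repeated b] = z^3 - 3*z
trace(b a b) = trace(b)*trace(a b) - trace(a)   [square of b] = y*z - x
trace(a b a b a) = trace(a)*trace(b a b a) - trace(b a b)   [square of a] = x*z^2 - y*z - x
trace(a b a b^2 a b) = trace(b)*trace(a b a b a b) - trace(a b a b a)   [square of b] = y*z^3 - x*z^2 - 2*y*z + x
trace(a b a) = trace(a)*trace(b a) - trace(b)   [square of a] = x*z - y
trace(b a b^2 a) = trace(b)*trace(a b a b) - trace(a b a)   [square of b] = y*z^2 - x*z - y
trace(b a b^2) = trace(b)*trace(b a b) - trace(b a)   [square of b] = y^2*z - x*y - z
trace(a b a b^2 a) = trace(a)*trace(b a b^2 a) - trace(b a b^2)   [square of a] = x*y*z^2 - x^2*z - y^2*z + z
trace(a b a b^2 a b^2) = trace(b)*trace(a b a b^2 a b) - trace(a b a b^2 a)   [square of b] = y^2*z^3 - 2*x*y*z^2 + x^2*z - y^2*z + x*y - z
trace(b^2 a b a b^2 a b) = trace(b)*trace(a b a b^2 a b^2) - trace(a b a b^2 a b)   [square of b] = y^3*z^3 - 2*x*y^2*z^2 + x^2*y*z - y^3*z - y*z^3 + x*y^2 + x*z^2 + y*z - x
trace(b^2 a b a b^2 a b^2) = trace(b)*trace(b^2 a b a b^2 a b) - trace(b^2 a b a b^2 a)   [square of b] = y^4*z^3 - 2*x*y^3*z^2 + x^2*y^2*z - y^4*z - 2*y^2*z^3 + x*y^3 + 3*x*y*z^2 - x^2*z + 2*y^2*z - 2*x*y + z

y^4*z^3 - 2*x*y^3*z^2 + x^2*y^2*z - y^4*z - 2*y^2*z^3 + x*y^3 + 3*x*y*z^2 - x^2*z + 2*y^2*z - 2*x*y + z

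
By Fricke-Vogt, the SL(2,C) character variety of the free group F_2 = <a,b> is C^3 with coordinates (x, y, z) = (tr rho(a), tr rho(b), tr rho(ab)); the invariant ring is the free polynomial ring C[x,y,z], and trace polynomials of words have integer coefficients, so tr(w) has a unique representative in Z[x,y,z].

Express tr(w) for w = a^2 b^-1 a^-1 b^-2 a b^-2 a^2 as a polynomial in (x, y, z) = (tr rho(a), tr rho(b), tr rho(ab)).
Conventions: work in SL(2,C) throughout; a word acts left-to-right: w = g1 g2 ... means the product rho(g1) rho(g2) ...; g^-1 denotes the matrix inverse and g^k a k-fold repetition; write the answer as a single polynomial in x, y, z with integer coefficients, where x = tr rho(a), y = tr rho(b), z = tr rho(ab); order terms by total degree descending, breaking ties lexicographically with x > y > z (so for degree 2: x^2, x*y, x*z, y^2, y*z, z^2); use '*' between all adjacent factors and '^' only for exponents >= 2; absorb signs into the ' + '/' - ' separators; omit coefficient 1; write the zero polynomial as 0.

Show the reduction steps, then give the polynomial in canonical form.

apply: tr(a^2) = tr(a) tr(a) - tr(1) = x^2 - 2
apply: tr(a^3) = tr(a) tr(a^2) - tr(a) = x^3 - 3*x
use: tr(a^4) = tr(a) tr(a^3) - tr(a^2) = x^4 - 4*x^2 + 2
apply: tr(a b a) = tr(a) tr(b a) - tr(b) = x*z - y
use: tr(b a^3) = tr(a) tr(a b a) - tr(a b) = x^2*z - x*y - z
tr(a^4 b) = tr(a) tr(b a^3) - tr(b a^2) = x^3*z - x^2*y - 2*x*z + y
apply: tr(b^-1 a^4) = tr(a^4) tr(b) - tr(a^4 b) = x^4*y - x^3*z - 3*x^2*y + 2*x*z + y
use: tr(a^5 b) = tr(a) tr(a b a^3) - tr(a b a^2) = x^4*z - x^3*y - 3*x^2*z + 2*x*y + z
apply: tr(a^5) = tr(a) tr(a^4) - tr(a^3) = x^5 - 5*x^3 + 5*x
use: tr(b a^5 b) = tr(b) tr(a^5 b) - tr(a^5) = x^4*y*z - x^5 - x^3*y^2 - 3*x^2*y*z + 5*x^3 + 2*x*y^2 + y*z - 5*x
use: tr(b a b a) = tr(a b) tr(a b) - tr(1) = z^2 - 2
tr(b a b) = tr(b) tr(a b) - tr(a) = y*z - x
tr(b a b a^2) = tr(a) tr(b a b a) - tr(b a b) = x*z^2 - y*z - x
use: tr(b a b a^3) = tr(a) tr(b a b a^2) - tr(b a b a) = x^2*z^2 - x*y*z - x^2 - z^2 + 2
tr(a^2 b a b a^2) = tr(a) tr(b a b a^3) - tr(b a b a^2) = x^3*z^2 - x^2*y*z - x^3 - 2*x*z^2 + y*z + 3*x
use: tr(b a^5 b a) = tr(a) tr(a^2 b a b a^2) - tr(a^2 b a b a) = x^4*z^2 - x^3*y*z - x^4 - 3*x^2*z^2 + 2*x*y*z + 4*x^2 + z^2 - 2
apply: tr(a^5 b a^-1 b) = tr(b a^5 b) tr(a) - tr(b a^5 b a) = x^5*y*z - x^6 - x^4*y^2 - x^4*z^2 - 2*x^3*y*z + 6*x^4 + 2*x^2*y^2 + 3*x^2*z^2 - x*y*z - 9*x^2 - z^2 + 2
use: tr(a^-1 b^-1 a^5 b) = tr(a^5 b a^-1) tr(b) - tr(a^5 b a^-1 b) = -x^5*y*z + x^6 + x^4*y^2 + x^4*z^2 + 3*x^3*y*z - 6*x^4 - 3*x^2*y^2 - 3*x^2*z^2 - x*y*z + 9*x^2 + y^2 + z^2 - 2
apply: tr(a^4 b^-1 a^-1 b^-1 a) = tr(a^-1 b^-1 a^5) tr(b) - tr(a^-1 b^-1 a^5 b) = x^5*y*z - x^6 - x^4*z^2 - 4*x^3*y*z + 6*x^4 + 3*x^2*z^2 + 3*x*y*z - 9*x^2 - z^2 + 2
apply: tr(b^-1 a b a^3) = tr(a b a^3) tr(b) - tr(a b a^3 b) = x^3*y*z - x^2*y^2 - x^2*z^2 - x*y*z + x^2 + y^2 + z^2 - 2
apply: tr(b^2) = tr(b) tr(b) - tr(1) = y^2 - 2
tr(a b^2 a) = tr(a) tr(b^2 a) - tr(b^2) = x*y*z - x^2 - y^2 + 2
use: tr(b a^3 b) = tr(a) tr(a b^2 a) - tr(a b^2) = x^2*y*z - x^3 - x*y^2 - y*z + 3*x
apply: tr(a b a^2 b a^2) = tr(a) tr(b a^3 b a) - tr(b a^3 b) = x^3*z^2 - 2*x^2*y*z + x*y^2 - x*z^2 + y*z - x
use: tr(a b a^2 b a) = tr(a) tr(b a^2 b a) - tr(b a^2 b) = x^2*z^2 - 2*x*y*z + y^2 - 2
tr(a b a^4 b a) = tr(a) tr(a b a^2 b a^2) - tr(a b a^2 b a) = x^4*z^2 - 2*x^3*y*z + x^2*y^2 - 2*x^2*z^2 + 3*x*y*z - x^2 - y^2 + 2
apply: tr(b a b a b a) = tr(b a) tr(b a b a) - tr(b^-1 a^-1) = z^3 - 3*z
apply: tr(b a b a b) = tr(b) tr(a b a b) - tr(a b a) = y*z^2 - x*z - y
tr(b a b a b a^2) = tr(a) tr(b a b a b a) - tr(b a b a b) = x*z^3 - y*z^2 - 2*x*z + y
use: tr(a b a b a b a^2) = tr(a) tr(b a b a b a^2) - tr(b a b a b a) = x^2*z^3 - x*y*z^2 - 2*x^2*z - z^3 + x*y + 3*z
apply: tr(a b a^4 b a b) = tr(a) tr(a b a b a b a^2) - tr(a b a b a b a) = x^3*z^3 - x^2*y*z^2 - 2*x^3*z - 2*x*z^3 + x^2*y + y*z^2 + 5*x*z - y
tr(b^-1 a b a^4 b a) = tr(a b a^4 b a) tr(b) - tr(a b a^4 b a b) = x^4*y*z^2 - 2*x^3*y^2*z - x^3*z^3 + x^2*y^3 - x^2*y*z^2 + 2*x^3*z + 3*x*y^2*z + 2*x*z^3 - 2*x^2*y - y^3 - y*z^2 - 5*x*z + 3*y
tr(a^-1 b^-1 a b a^4 b) = tr(b^-1 a b a^4 b) tr(a) - tr(b^-1 a b a^4 b a) = -x^4*y*z^2 + x^5*z + 2*x^3*y^2*z + x^3*z^3 - x^4*y - x^2*y^3 + x^2*y*z^2 - 5*x^3*z - 3*x*y^2*z - 2*x*z^3 + 4*x^2*y + y^3 + y*z^2 + 6*x*z - 3*y
apply: tr(a^4 b^-1 a^-1 b^-1 a b) = tr(a^-1 b^-1 a b a^4) tr(b) - tr(a^-1 b^-1 a b a^4 b) = x^4*y*z^2 - x^5*z - x^3*y^2*z - x^3*z^3 + x^4*y - 2*x^2*y*z^2 + 5*x^3*z + 2*x*y^2*z + 2*x*z^3 - 3*x^2*y - 6*x*z + y
tr(a b^-1 a^4 b^-1 a^-1 b^-1) = tr(a^4 b^-1 a^-1 b^-1 a) tr(b) - tr(a^4 b^-1 a^-1 b^-1 a b) = x^5*y^2*z - x^6*y - 2*x^4*y*z^2 + x^5*z - 3*x^3*y^2*z + x^3*z^3 + 5*x^4*y + 5*x^2*y*z^2 - 5*x^3*z + x*y^2*z - 2*x*z^3 - 6*x^2*y - y*z^2 + 6*x*z + y
tr(b^-1 a^4 b^-1) = tr(b^-1 a^4) tr(b) - tr(b^-1 a^4 b) = x^4*y^2 - x^3*y*z - x^4 - 3*x^2*y^2 + 2*x*y*z + 4*x^2 + y^2 - 2
apply: tr(b^-1 a^4 b^-1 a^-1 b^-2 a) = tr(a b^-1 a^4 b^-1 a^-1 b^-1) tr(b) - tr(a b^-1 a^4 b^-1 a^-1) = x^5*y^3*z - x^6*y^2 - 2*x^4*y^2*z^2 + x^5*y*z - 3*x^3*y^3*z + x^3*y*z^3 + 4*x^4*y^2 + 5*x^2*y^2*z^2 - 4*x^3*y*z + x*y^3*z - 2*x*y*z^3 + x^4 - 3*x^2*y^2 - y^2*z^2 + 4*x*y*z - 4*x^2 + 2
tr(b^-1 a^5) = tr(a^5) tr(b) - tr(a^5 b) = x^5*y - x^4*z - 4*x^3*y + 3*x^2*z + 3*x*y - z
tr(a^5 b a) = tr(a) tr(a^3 b a^2) - tr(a^3 b a) = x^5*z - x^4*y - 4*x^3*z + 3*x^2*y + 3*x*z - y
use: tr(a^5 b a b^-1) = tr(a^5 b a) tr(b) - tr(a^5 b a b) = x^5*y*z - x^4*y^2 - x^4*z^2 - 3*x^3*y*z + x^4 + 3*x^2*y^2 + 3*x^2*z^2 + x*y*z - 4*x^2 - y^2 - z^2 + 2
apply: tr(b^-2 a^5 b a) = tr(a^5 b a b^-1) tr(b) - tr(a^5 b a) = x^5*y^2*z - x^4*y^3 - x^4*y*z^2 - x^5*z - 3*x^3*y^2*z + 2*x^4*y + 3*x^2*y^3 + 3*x^2*y*z^2 + 4*x^3*z + x*y^2*z - 7*x^2*y - y^3 - y*z^2 - 3*x*z + 3*y
tr(a^-1 b^-2 a^5 b) = tr(b^-2 a^5 b) tr(a) - tr(b^-2 a^5 b a) = -x^5*y^2*z + x^6*y + x^4*y^3 + x^4*y*z^2 + 3*x^3*y^2*z - 6*x^4*y - 3*x^2*y^3 - 3*x^2*y*z^2 - x^3*z - x*y^2*z + 10*x^2*y + y^3 + y*z^2 + 2*x*z - 3*y
use: tr(a^4 b^-1 a^-1 b^-2 a) = tr(a^-1 b^-2 a^5) tr(b) - tr(a^-1 b^-2 a^5 b) = x^5*y^2*z - x^6*y - x^4*y*z^2 - 4*x^3*y^2*z + 5*x^4*y + 3*x^2*y*z^2 + x^3*z + 3*x*y^2*z - 6*x^2*y - y*z^2 - 2*x*z + y
apply: tr(a^2 b^-1 a^-1 b^-2 a b^-2 a^2) = tr(b^-1 a^4 b^-1 a^-1 b^-2 a) tr(b) - tr(b^-1 a^4 b^-1 a^-1 b^-2 a b) = x^5*y^4*z - x^6*y^3 - 2*x^4*y^3*z^2 - 3*x^3*y^4*z + x^3*y^2*z^3 + x^6*y + 4*x^4*y^3 + x^4*y*z^2 + 5*x^2*y^3*z^2 + x*y^4*z - 2*x*y^2*z^3 - 4*x^4*y - 3*x^2*y^3 - 3*x^2*y*z^2 - y^3*z^2 - x^3*z + x*y^2*z + 2*x^2*y + y*z^2 + 2*x*z + y

x^5*y^4*z - x^6*y^3 - 2*x^4*y^3*z^2 - 3*x^3*y^4*z + x^3*y^2*z^3 + x^6*y + 4*x^4*y^3 + x^4*y*z^2 + 5*x^2*y^3*z^2 + x*y^4*z - 2*x*y^2*z^3 - 4*x^4*y - 3*x^2*y^3 - 3*x^2*y*z^2 - y^3*z^2 - x^3*z + x*y^2*z + 2*x^2*y + y*z^2 + 2*x*z + y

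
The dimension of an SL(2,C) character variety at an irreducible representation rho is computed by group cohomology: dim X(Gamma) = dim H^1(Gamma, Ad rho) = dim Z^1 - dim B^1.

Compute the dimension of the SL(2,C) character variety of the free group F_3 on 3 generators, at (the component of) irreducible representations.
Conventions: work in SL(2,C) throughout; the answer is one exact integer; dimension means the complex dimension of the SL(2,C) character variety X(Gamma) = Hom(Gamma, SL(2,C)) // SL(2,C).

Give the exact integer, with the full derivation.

6

Here Gamma is free of rank 3 — no relator constrains a cocycle.
A cocycle picks one sl_2 vector per generator freely, giving dim Z^1 = 3*3 = 9.
Irreducibility makes the coboundary map sl_2 -> Z^1 injective (trivial centralizer), so dim B^1 = 3.
dim X = dim H^1 = dim Z^1 - dim B^1 = 9 - 3 = 6.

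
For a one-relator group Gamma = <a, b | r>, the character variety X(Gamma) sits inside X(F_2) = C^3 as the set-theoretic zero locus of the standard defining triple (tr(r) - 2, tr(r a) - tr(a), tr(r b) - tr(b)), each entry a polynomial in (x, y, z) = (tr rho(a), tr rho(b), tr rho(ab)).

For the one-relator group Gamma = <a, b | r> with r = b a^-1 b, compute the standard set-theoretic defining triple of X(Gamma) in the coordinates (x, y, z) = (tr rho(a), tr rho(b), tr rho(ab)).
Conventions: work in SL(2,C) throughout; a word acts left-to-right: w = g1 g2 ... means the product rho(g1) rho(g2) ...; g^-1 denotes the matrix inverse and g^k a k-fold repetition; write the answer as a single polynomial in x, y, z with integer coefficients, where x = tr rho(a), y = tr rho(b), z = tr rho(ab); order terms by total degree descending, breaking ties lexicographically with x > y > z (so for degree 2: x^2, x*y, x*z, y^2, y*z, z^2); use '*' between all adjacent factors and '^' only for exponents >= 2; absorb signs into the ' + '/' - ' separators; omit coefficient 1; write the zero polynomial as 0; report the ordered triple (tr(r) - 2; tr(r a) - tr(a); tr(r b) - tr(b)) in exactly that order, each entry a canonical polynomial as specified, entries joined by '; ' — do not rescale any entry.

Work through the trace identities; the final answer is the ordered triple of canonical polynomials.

trace(b^2) = trace(b) trace(b) - trace(1) = y^2 - 2
and trace(b^2 a) = trace(b) trace(a b) - trace(a) = y*z - x
and trace(b a^-1 b) = trace(b^2) trace(a) - trace(b^2 a) = x*y^2 - y*z - x
trace(b a b a) = trace(b a) trace(b a) - trace(1)  (split on b) = z^2 - 2
next, trace(b a^-1 b a) = trace(b a b) trace(a) - trace(b a b a)  (eliminate a^-1) = x*y*z - x^2 - z^2 + 2
trace(b^3) = trace(b) trace(b^2) - trace(b) = y^3 - 3*y
and trace(b^3 a) = trace(b) trace(a b^2) - trace(a b) = y^2*z - x*y - z
and trace(b a^-1 b^2) = trace(b^3) trace(a) - trace(b^3 a) = x*y^3 - y^2*z - 2*x*y + z
assemble the triple (trace(r) - 2; trace(r a) - x; trace(r b) - y)

x*y^2 - y*z - x - 2; x*y*z - x^2 - z^2 - x + 2; x*y^3 - y^2*z - 2*x*y - y + z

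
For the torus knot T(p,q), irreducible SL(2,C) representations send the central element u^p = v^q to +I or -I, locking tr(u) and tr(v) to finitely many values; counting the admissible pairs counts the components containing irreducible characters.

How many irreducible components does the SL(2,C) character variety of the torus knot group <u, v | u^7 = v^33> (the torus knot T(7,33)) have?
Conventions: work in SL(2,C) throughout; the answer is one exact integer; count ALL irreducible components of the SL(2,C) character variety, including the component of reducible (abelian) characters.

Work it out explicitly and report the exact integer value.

97

In the torus knot group T(7,33), u^7 = v^33 is central, so an irreducible representation sends it to +I or -I (Schur).
On an irreducible component, tr(u) is locked at 2*cos(pi*alpha/7) for some alpha in 1..6, and tr(v) at 2*cos(pi*beta/33) for some beta in 1..32.
u^7 = (-1)^alpha I and v^33 = (-1)^beta I must agree, so alpha and beta have equal parity.
Counting: 3 odd alphas x 16 odd betas + 3 even alphas x 16 even betas = 48 + 48 = 96.
components with irreducible characters: 96; plus the single component of reducible (abelian) characters: total 97.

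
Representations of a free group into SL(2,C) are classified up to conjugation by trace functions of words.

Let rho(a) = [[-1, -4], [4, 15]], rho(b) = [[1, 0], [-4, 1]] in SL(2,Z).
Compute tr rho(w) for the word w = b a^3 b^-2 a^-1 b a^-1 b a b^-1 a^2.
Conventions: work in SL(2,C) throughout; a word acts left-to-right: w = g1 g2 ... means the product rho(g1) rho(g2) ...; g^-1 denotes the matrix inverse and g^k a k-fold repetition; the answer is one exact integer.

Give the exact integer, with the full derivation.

rho(b) = [[1, 0], [-4, 1]]
... * rho(a) = [[-1, -4], [4, 15]]  ->  [[-1, -4], [8, 31]]
... * rho(a) = [[-1, -4], [4, 15]]  ->  [[-15, -56], [116, 433]]
... * rho(a) = [[-1, -4], [4, 15]]  ->  [[-209, -780], [1616, 6031]]
... * rho(b^-1) = [[1, 0], [4, 1]]  ->  [[-3329, -780], [25740, 6031]]
... * rho(b^-1) = [[1, 0], [4, 1]]  ->  [[-6449, -780], [49864, 6031]]
... * rho(a^-1) = [[15, 4], [-4, -1]]  ->  [[-93615, -25016], [723836, 193425]]
... * rho(b) = [[1, 0], [-4, 1]]  ->  [[6449, -25016], [-49864, 193425]]
... * rho(a^-1) = [[15, 4], [-4, -1]]  ->  [[196799, 50812], [-1521660, -392881]]
... * rho(b) = [[1, 0], [-4, 1]]  ->  [[-6449, 50812], [49864, -392881]]
... * rho(a) = [[-1, -4], [4, 15]]  ->  [[209697, 787976], [-1621388, -6092671]]
... * rho(b^-1) = [[1, 0], [4, 1]]  ->  [[3361601, 787976], [-25992072, -6092671]]
... * rho(a) = [[-1, -4], [4, 15]]  ->  [[-209697, -1626764], [1621388, 12578223]]
... * rho(a) = [[-1, -4], [4, 15]]  ->  [[-6297359, -23562672], [48691504, 182187793]]
tr = -6297359 + 182187793 = 175890434

175890434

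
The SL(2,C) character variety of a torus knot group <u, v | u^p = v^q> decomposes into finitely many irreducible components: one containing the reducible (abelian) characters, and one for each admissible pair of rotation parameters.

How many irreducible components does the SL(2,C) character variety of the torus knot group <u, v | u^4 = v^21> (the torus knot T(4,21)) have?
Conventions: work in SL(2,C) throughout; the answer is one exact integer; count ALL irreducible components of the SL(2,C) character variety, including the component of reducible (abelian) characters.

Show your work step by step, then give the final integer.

Gamma = < u, v | u^4 = v^21 > (torus knot T(4,21)); the central element u^4 = v^21 acts as +I or -I in any irreducible SL(2,C) representation.
So on each irreducible component the traces are pinned: tr(u) = 2*cos(pi*alpha/4) with 1 <= alpha <= 3, tr(v) = 2*cos(pi*beta/21) with 1 <= beta <= 20.
u^4 = (-1)^alpha I and v^21 = (-1)^beta I must agree, so alpha and beta have equal parity.
Enumerate parity-matched pairs: 2*10 odd-odd plus 1*10 even-even gives 30.
components with irreducible characters: 30; plus the single component of reducible (abelian) characters: total 31.

31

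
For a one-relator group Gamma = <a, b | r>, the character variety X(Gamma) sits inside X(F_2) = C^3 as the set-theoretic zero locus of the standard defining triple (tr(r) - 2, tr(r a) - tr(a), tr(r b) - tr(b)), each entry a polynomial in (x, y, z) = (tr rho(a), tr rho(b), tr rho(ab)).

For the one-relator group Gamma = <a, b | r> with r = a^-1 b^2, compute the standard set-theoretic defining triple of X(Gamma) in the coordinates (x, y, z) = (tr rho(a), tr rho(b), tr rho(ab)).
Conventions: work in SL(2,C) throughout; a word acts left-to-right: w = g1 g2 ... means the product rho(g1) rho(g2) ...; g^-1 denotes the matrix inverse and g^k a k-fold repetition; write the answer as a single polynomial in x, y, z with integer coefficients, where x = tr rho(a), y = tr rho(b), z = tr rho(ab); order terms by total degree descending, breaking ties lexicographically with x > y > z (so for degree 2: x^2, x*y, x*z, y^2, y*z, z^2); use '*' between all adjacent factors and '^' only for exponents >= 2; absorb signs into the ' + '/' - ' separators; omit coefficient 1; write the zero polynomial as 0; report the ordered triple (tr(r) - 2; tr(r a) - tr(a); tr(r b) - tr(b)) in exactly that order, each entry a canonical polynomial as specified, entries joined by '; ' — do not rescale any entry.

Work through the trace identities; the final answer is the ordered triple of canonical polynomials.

x*y^2 - y*z - x - 2; y^2 - x - 2; x*y^3 - y^2*z - 2*x*y - y + z

tr(b^2) = tr(b) * tr(b) - tr(1) = y^2 - 2
reduce: tr(b^2 a) = tr(b) * tr(a b) - tr(a) = y*z - x
tr(a^-1 b^2) = tr(b^2) * tr(a) - tr(b^2 a) = x*y^2 - y*z - x
tr(b^3) = tr(b) * tr(b^2) - tr(b)  (reduce the b square) = y^3 - 3*y
so tr(b^3 a) = tr(b) * tr(a b^2) - tr(a b)  (reduce the b square) = y^2*z - x*y - z
so tr(a^-1 b^3) = tr(b^3) * tr(a) - tr(b^3 a)  (eliminate a^-1) = x*y^3 - y^2*z - 2*x*y + z
assemble the triple (tr(r) - 2; tr(r a) - x; tr(r b) - y)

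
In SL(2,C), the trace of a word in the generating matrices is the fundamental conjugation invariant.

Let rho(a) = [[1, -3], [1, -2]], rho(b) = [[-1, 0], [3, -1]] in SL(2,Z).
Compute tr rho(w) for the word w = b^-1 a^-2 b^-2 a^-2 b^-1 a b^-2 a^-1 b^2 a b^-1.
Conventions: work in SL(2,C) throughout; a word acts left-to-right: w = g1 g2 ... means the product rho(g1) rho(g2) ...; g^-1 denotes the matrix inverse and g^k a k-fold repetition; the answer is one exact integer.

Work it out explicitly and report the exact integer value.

rho(b^-1) = [[-1, 0], [-3, -1]]
... * rho(a^-1) = [[-2, 3], [-1, 1]]  ->  [[2, -3], [7, -10]]
... * rho(a^-1) = [[-2, 3], [-1, 1]]  ->  [[-1, 3], [-4, 11]]
... * rho(b^-1) = [[-1, 0], [-3, -1]]  ->  [[-8, -3], [-29, -11]]
... * rho(b^-1) = [[-1, 0], [-3, -1]]  ->  [[17, 3], [62, 11]]
... * rho(a^-1) = [[-2, 3], [-1, 1]]  ->  [[-37, 54], [-135, 197]]
... * rho(a^-1) = [[-2, 3], [-1, 1]]  ->  [[20, -57], [73, -208]]
... * rho(b^-1) = [[-1, 0], [-3, -1]]  ->  [[151, 57], [551, 208]]
... * rho(a) = [[1, -3], [1, -2]]  ->  [[208, -567], [759, -2069]]
... * rho(b^-1) = [[-1, 0], [-3, -1]]  ->  [[1493, 567], [5448, 2069]]
... * rho(b^-1) = [[-1, 0], [-3, -1]]  ->  [[-3194, -567], [-11655, -2069]]
... * rho(a^-1) = [[-2, 3], [-1, 1]]  ->  [[6955, -10149], [25379, -37034]]
... * rho(b) = [[-1, 0], [3, -1]]  ->  [[-37402, 10149], [-136481, 37034]]
... * rho(b) = [[-1, 0], [3, -1]]  ->  [[67849, -10149], [247583, -37034]]
... * rho(a) = [[1, -3], [1, -2]]  ->  [[57700, -183249], [210549, -668681]]
... * rho(b^-1) = [[-1, 0], [-3, -1]]  ->  [[492047, 183249], [1795494, 668681]]
tr = 492047 + 668681 = 1160728

1160728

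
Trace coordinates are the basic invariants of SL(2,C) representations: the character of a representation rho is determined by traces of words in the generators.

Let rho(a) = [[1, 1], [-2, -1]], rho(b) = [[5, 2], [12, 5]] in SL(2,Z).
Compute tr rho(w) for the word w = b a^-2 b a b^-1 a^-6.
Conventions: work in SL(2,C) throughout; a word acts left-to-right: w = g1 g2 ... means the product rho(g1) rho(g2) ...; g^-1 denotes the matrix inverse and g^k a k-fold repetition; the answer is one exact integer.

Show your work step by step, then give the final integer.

8

rho(b) = [[5, 2], [12, 5]]
... * rho(a^-1) = [[-1, -1], [2, 1]]  ->  [[-1, -3], [-2, -7]]
... * rho(a^-1) = [[-1, -1], [2, 1]]  ->  [[-5, -2], [-12, -5]]
... * rho(b) = [[5, 2], [12, 5]]  ->  [[-49, -20], [-120, -49]]
... * rho(a) = [[1, 1], [-2, -1]]  ->  [[-9, -29], [-22, -71]]
... * rho(b^-1) = [[5, -2], [-12, 5]]  ->  [[303, -127], [742, -311]]
... * rho(a^-1) = [[-1, -1], [2, 1]]  ->  [[-557, -430], [-1364, -1053]]
... * rho(a^-1) = [[-1, -1], [2, 1]]  ->  [[-303, 127], [-742, 311]]
... * rho(a^-1) = [[-1, -1], [2, 1]]  ->  [[557, 430], [1364, 1053]]
... * rho(a^-1) = [[-1, -1], [2, 1]]  ->  [[303, -127], [742, -311]]
... * rho(a^-1) = [[-1, -1], [2, 1]]  ->  [[-557, -430], [-1364, -1053]]
... * rho(a^-1) = [[-1, -1], [2, 1]]  ->  [[-303, 127], [-742, 311]]
tr = -303 + 311 = 8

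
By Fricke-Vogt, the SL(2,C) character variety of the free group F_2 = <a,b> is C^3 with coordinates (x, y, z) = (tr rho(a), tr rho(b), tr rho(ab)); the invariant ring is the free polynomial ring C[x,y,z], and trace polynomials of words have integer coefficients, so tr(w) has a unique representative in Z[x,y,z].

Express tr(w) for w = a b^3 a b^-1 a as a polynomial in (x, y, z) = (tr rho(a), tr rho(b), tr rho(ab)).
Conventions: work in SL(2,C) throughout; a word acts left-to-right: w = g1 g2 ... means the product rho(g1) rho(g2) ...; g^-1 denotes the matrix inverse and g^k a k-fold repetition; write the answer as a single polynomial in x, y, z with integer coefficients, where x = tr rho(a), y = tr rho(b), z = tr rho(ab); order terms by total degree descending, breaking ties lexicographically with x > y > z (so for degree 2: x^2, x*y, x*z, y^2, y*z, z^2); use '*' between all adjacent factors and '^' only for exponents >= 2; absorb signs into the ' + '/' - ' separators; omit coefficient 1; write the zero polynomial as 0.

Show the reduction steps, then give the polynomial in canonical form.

x^2*y^3*z - x^3*y^2 - x*y^4 - x*y^2*z^2 + 4*x*y^2 + x*z^2 - y*z - x

trace(a^2 b) = trace(a)*trace(b a) - trace(b)  (reduce the a square) = x*z - y
trace(a^2) = trace(a)*trace(a) - trace(1)  (reduce the a square) = x^2 - 2
trace(a b^2 a) = trace(b)*trace(a^2 b) - trace(a^2)  (reduce the b square) = x*y*z - x^2 - y^2 + 2
trace(a b^2) = trace(b)*trace(a b) - trace(a)  (reduce the b square) = y*z - x
trace(a^3 b^2) = trace(a)*trace(a b^2 a) - trace(a b^2)  (reduce the a square) = x^2*y*z - x^3 - x*y^2 - y*z + 3*x
trace(a^3 b) = trace(a)*trace(b a^2) - trace(b a)  (reduce the a square) = x^2*z - x*y - z
trace(a^2 b^3 a) = trace(b)*trace(a^3 b^2) - trace(a^3 b)  (reduce the b square) = x^2*y^2*z - x^3*y - x*y^3 - x^2*z - y^2*z + 4*x*y + z
trace(a b a b) = trace(a b)*trace(a b) - trace(1)  (split on a) = z^2 - 2
trace(b^2 a b a) = trace(b)*trace(a b a b) - trace(a b a)  (reduce the b square) = y*z^2 - x*z - y
trace(b^2 a b) = trace(b)*trace(a b^2) - trace(a b)  (reduce the b square) = y^2*z - x*y - z
trace(a b a^2 b^2) = trace(a)*trace(b^2 a b a) - trace(b^2 a b)  (reduce the a square) = x*y*z^2 - x^2*z - y^2*z + z
trace(a b a^2 b) = trace(a)*trace(b a b a) - trace(b a b)  (reduce the a square) = x*z^2 - y*z - x
trace(a^2 b^3 a b) = trace(b)*trace(a b a^2 b^2) - trace(a b a^2 b)  (reduce the b square) = x*y^2*z^2 - x^2*y*z - y^3*z - x*z^2 + 2*y*z + x
trace(a b^3 a b^-1 a) = trace(a^2 b^3 a)*trace(b) - trace(a^2 b^3 a b)  (eliminate b^-1) = x^2*y^3*z - x^3*y^2 - x*y^4 - x*y^2*z^2 + 4*x*y^2 + x*z^2 - y*z - x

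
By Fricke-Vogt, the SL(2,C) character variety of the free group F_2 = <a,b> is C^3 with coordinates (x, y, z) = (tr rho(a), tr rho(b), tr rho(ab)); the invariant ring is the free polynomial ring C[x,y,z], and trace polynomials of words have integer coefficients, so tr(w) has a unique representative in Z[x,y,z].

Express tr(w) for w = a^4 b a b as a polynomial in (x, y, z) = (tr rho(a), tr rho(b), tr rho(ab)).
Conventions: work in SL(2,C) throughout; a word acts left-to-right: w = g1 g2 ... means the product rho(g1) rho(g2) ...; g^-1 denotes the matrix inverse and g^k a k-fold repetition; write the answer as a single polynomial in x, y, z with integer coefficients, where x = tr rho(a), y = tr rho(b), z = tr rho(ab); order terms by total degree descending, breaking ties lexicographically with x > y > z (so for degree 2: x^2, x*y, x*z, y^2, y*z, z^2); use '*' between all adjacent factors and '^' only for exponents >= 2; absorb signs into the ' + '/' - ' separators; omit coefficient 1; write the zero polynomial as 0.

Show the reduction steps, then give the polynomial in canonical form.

x^3*z^2 - x^2*y*z - x^3 - 2*x*z^2 + y*z + 3*x

next, tr(b a b a) = tr(a b) * tr(a b) - tr(1)   [split at repeated a] = z^2 - 2
and tr(b a b) = tr(b) * tr(a b) - tr(a) = y*z - x
next, tr(b a b a^2) = tr(a) * tr(b a b a) - tr(b a b) = x*z^2 - y*z - x
and tr(a b a b a^2) = tr(a) * tr(b a b a^2) - tr(b a b a) = x^2*z^2 - x*y*z - x^2 - z^2 + 2
tr(a^4 b a b) = tr(a) * tr(a b a b a^2) - tr(a b a b a) = x^3*z^2 - x^2*y*z - x^3 - 2*x*z^2 + y*z + 3*x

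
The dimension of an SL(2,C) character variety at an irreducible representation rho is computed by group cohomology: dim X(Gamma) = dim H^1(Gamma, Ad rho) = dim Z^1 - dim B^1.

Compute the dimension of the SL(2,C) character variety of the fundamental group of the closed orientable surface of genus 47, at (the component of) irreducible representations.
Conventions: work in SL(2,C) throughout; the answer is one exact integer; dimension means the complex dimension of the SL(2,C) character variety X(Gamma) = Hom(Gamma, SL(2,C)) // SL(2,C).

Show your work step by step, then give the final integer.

The genus-47 surface group: 2g = 94 generators, one relator prod [a_i, b_i].
A cocycle assigns one sl_2 vector per generator subject to the relator condition d_2(z) = 0: dim of the unconstrained space is 3*2g = 282.
d_2 is surjective at irreducible rho (its cokernel H^2 is dual to H^0 = 0), so dim Z^1 = 282 - 3 = 279.
Coboundaries contribute dim B^1 = 3 (injective at irreducible rho).
dim X = dim H^1 = 279 - 3 = 276.

276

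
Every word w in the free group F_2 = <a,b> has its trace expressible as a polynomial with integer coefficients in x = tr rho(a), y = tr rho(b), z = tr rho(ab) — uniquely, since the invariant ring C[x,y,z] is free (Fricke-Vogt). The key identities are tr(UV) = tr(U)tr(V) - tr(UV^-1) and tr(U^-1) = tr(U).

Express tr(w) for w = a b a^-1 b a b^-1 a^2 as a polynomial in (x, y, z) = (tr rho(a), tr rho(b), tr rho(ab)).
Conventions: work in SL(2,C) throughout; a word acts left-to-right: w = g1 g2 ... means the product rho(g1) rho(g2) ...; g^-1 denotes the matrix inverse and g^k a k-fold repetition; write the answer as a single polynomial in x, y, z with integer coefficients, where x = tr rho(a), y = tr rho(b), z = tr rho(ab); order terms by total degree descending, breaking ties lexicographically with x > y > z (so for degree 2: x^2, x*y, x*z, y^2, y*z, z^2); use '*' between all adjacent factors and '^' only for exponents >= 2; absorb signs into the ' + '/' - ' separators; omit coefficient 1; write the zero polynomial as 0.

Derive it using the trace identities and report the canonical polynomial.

x^4*y^2*z - x^5*y - x^3*y^3 - 2*x^3*y*z^2 + x^4*z + x^2*z^3 + 5*x^3*y + x*y^3 + 2*x*y*z^2 - 4*x^2*z - y^2*z - z^3 - 5*x*y + 3*z

trace(a b a) = trace(a)*trace(b a) - trace(b) = x*z - y
trace(a^3 b) = trace(a)*trace(a b a) - trace(a b) = x^2*z - x*y - z
trace(a^2) = trace(a)*trace(a) - trace(1) = x^2 - 2
so trace(a^3) = trace(a)*trace(a^2) - trace(a) = x^3 - 3*x
so trace(b^2 a^3) = trace(b)*trace(a^3 b) - trace(a^3) = x^2*y*z - x^3 - x*y^2 - y*z + 3*x
so trace(b^2 a) = trace(b)*trace(a b) - trace(a) = y*z - x
so trace(b^2) = trace(b)*trace(b) - trace(1) = y^2 - 2
reduce: trace(b^2 a^2) = trace(a)*trace(b^2 a) - trace(b^2) = x*y*z - x^2 - y^2 + 2
so trace(a^3 b^2 a) = trace(a)*trace(b^2 a^3) - trace(b^2 a^2) = x^3*y*z - x^4 - x^2*y^2 - 2*x*y*z + 4*x^2 + y^2 - 2
trace(a b a b) = trace(a b)*trace(a b) - trace(1)   [split at repeated a] = z^2 - 2
reduce: trace(b^2 a b a) = trace(b)*trace(a b a b) - trace(a b a) = y*z^2 - x*z - y
trace(b^2 a b) = trace(b)*trace(b a b) - trace(b a) = y^2*z - x*y - z
so trace(a b^2 a b a) = trace(a)*trace(b^2 a b a) - trace(b^2 a b) = x*y*z^2 - x^2*z - y^2*z + z
trace(a^3 b^2 a b) = trace(a)*trace(a b^2 a b a) - trace(a b^2 a b) = x^2*y*z^2 - x^3*z - x*y^2*z - y*z^2 + 2*x*z + y
so trace(b a b^-1 a^3 b) = trace(a^3 b^2 a)*trace(b) - trace(a^3 b^2 a b) = x^3*y^2*z - x^4*y - x^2*y^3 - x^2*y*z^2 + x^3*z - x*y^2*z + 4*x^2*y + y^3 + y*z^2 - 2*x*z - 3*y
trace(b a b a^2) = trace(a)*trace(b a b a) - trace(b a b) = x*z^2 - y*z - x
trace(a^2 b a b a) = trace(a)*trace(b a b a^2) - trace(b a b a) = x^2*z^2 - x*y*z - x^2 - z^2 + 2
reduce: trace(a^3 b a b a) = trace(a)*trace(a^2 b a b a) - trace(a^2 b a b) = x^3*z^2 - x^2*y*z - x^3 - 2*x*z^2 + y*z + 3*x
trace(b a b a b a) = trace(a b)*trace(a b a b) - trace(a^-1 b^-1)   [split at repeated a] = z^3 - 3*z
so trace(b a b a b a^2) = trace(a)*trace(b a b a b a) - trace(b a b a b) = x*z^3 - y*z^2 - 2*x*z + y
trace(a^3 b a b a b) = trace(a)*trace(b a b a b a^2) - trace(b a b a b a) = x^2*z^3 - x*y*z^2 - 2*x^2*z - z^3 + x*y + 3*z
trace(b a b^-1 a^3 b a) = trace(a^3 b a b a)*trace(b) - trace(a^3 b a b a b) = x^3*y*z^2 - x^2*y^2*z - x^2*z^3 - x^3*y - x*y*z^2 + 2*x^2*z + y^2*z + z^3 + 2*x*y - 3*z
reduce: trace(a b a^-1 b a b^-1 a^2) = trace(b a b^-1 a^3 b)*trace(a) - trace(b a b^-1 a^3 b a) = x^4*y^2*z - x^5*y - x^3*y^3 - 2*x^3*y*z^2 + x^4*z + x^2*z^3 + 5*x^3*y + x*y^3 + 2*x*y*z^2 - 4*x^2*z - y^2*z - z^3 - 5*x*y + 3*z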